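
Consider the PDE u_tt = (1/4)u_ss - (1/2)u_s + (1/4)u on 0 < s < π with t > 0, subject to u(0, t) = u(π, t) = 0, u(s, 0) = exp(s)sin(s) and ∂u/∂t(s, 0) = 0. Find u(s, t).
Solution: Substitute u = exp(s)w, i.e. w = exp(-s)u.
By the product rule, u_s = exp(s)(w_s + w), u_ss = exp(s)(w_ss + 2w_s + w), u_tt = exp(s)w_tt.
Substituting into the PDE and dividing by exp(s): w_tt = (1/4)(w_ss + 2w_s + w) - (1/2)(w_s + w) + (1/4)w.
The lower-order terms cancel, leaving the standard wave equation w_tt = (1/4)w_ss.
Initial data for w: w(s,0) = exp(-s)u(s,0) = sin(s); w_t(s,0) = exp(-s)u_t(s,0) = 0. The boundary conditions carry over: w(0,t) = w(π,t) = 0.
Solve for w:
  Using separation of variables w = X(s)T(t):
  Eigenfunctions: sin(ns), n = 1, 2, 3, ...
  General solution: w(s, t) = Σ [A_n cos(n t/2) + B_n sin(n t/2)] sin(ns)
  From w(s,0) = sin(s): A_1=1. From w_t(s,0) = 0: all B_n = 0.
Hence w(s,t) = sin(s)cos(t/2).
Transform back: u(s,t) = exp(s)w(s,t).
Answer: u(s, t) = exp(s)sin(s)cos(t/2)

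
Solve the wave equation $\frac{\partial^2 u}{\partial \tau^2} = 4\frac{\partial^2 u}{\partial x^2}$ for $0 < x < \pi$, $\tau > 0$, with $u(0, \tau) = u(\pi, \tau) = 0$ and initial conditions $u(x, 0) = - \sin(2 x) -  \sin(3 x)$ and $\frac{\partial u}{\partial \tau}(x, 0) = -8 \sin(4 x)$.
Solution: Using separation of variables $u = X(x)T(\tau)$:
Eigenfunctions: $\sin(nx)$, $n = 1, 2, 3, \ldots$
General solution: $u(x, \tau) = \sum [A_n \cos(2n \tau) + B_n \sin(2n \tau)] \sin(nx)$
From $u(x,0) = - \sin(2 x) - \sin(3 x)$: $A_2=-1, A_3=-1$. From $u_{\tau}(x,0) = -8 \sin(4 x)$, using $u_{\tau}(x,0) = \sum \omega_n B_n \sin(nx)$ with $\omega_n = 2n$: $B_4 = (-8)/8 = -1$.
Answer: $u(x, \tau) = - \sin(8 \tau) \sin(4 x) -  \sin(2 x) \cos(4 \tau) -  \sin(3 x) \cos(6 \tau)$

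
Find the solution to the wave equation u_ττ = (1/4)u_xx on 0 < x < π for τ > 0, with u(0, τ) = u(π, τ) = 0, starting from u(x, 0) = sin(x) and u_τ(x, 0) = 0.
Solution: Using separation of variables u = X(x)T(τ):
Eigenfunctions: sin(nx), n = 1, 2, 3, ...
General solution: u(x, τ) = Σ [A_n cos(n τ/2) + B_n sin(n τ/2)] sin(nx)
From u(x,0) = sin(x): A_1=1. From u_τ(x,0) = 0: all B_n = 0.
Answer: u(x, τ) = sin(x)cos(τ/2)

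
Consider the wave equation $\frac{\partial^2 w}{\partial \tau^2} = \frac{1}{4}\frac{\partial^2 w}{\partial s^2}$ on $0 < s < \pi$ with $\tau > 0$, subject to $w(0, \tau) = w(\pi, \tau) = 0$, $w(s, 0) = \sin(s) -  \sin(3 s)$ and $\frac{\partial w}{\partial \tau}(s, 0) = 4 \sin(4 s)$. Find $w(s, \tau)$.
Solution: Using separation of variables $w = X(s)T(\tau)$:
Eigenfunctions: $\sin(ns)$, $n = 1, 2, 3, \ldots$
General solution: $w(s, \tau) = \sum [A_n \cos(n \tau/2) + B_n \sin(n \tau/2)] \sin(ns)$
From $w(s,0) = \sin(s) - \sin(3 s)$: $A_1=1, A_3=-1$. From $w_{\tau}(s,0) = 4 \sin(4 s)$, using $w_{\tau}(s,0) = \sum \omega_n B_n \sin(ns)$ with $\omega_n = n/2$: $B_4 = 4/2 = 2$.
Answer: $w(s, \tau) = 2 \sin(2 \tau) \sin(4 s) + \sin(s) \cos(\tau/2) -  \sin(3 s) \cos(3 \tau/2)$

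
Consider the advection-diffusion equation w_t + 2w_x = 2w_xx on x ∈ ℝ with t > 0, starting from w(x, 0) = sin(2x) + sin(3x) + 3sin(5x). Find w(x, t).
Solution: Moving frame: η = x - 2t, σ = t, w = u(η,σ), so w_t = u_σ - 2u_η and w_xx = u_ηη.
Hence w_t + 2w_x = u_σ and the PDE becomes the heat equation u_σ = 2u_ηη on η ∈ ℝ.
Initial data: u(η,0) = w(η,0) = sin(2η) + sin(3η) + 3sin(5η). Each mode sin(nη) decays as exp(-2n²σ) on ℝ, so u(η,σ) = Σ c_n exp(-2n²σ) sin(nη) with c_2=1, c_3=1, c_5=3: u(η,σ) = exp(-8σ)sin(2η) + exp(-18σ)sin(3η) + 3exp(-50σ)sin(5η).
Substituting back: w(x,t) = u(x - 2t, t).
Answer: w(x, t) = -exp(-8t)sin(4t - 2x) - exp(-18t)sin(6t - 3x) - 3exp(-50t)sin(10t - 5x)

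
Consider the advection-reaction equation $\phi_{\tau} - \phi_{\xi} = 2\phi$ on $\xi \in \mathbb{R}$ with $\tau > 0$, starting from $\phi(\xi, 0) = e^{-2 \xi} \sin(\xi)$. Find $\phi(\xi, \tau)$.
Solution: Substitute $\phi = e^{-2\xi}u$.
Then $\phi_{\xi} = e^{-2\xi}(u_{\xi} - 2u)$, $\phi_{\tau} = e^{-2\xi}u_{\tau}$; substituting and dividing by $e^{-2\xi}$, the lower-order terms cancel: $u_{\tau} - u_{\xi} = 0$ (standard advection equation).
Data for $u$: $u(\xi,0) = e^{2\xi}\phi(\xi,0) = \sin(\xi)$.
By characteristics ($d\xi/d\tau = -1$), $u(\xi,\tau) = f(\xi + \tau)$ with $f = u( \cdot , 0)$.
So $u(\xi,\tau) = \sin(\xi + \tau)$, and $\phi(\xi,\tau) = e^{-2\xi}u(\xi,\tau)$.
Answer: $\phi(\xi, \tau) = e^{-2 \xi} \sin(\tau + \xi)$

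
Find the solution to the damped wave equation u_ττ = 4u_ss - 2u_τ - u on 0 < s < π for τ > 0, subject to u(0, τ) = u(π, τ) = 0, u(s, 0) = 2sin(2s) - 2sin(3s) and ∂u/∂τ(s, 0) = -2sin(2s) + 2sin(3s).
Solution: Substitute u = exp(-τ)w, i.e. w = exp(τ)u.
By the product rule, u_τ = exp(-τ)(w_τ - w), u_ττ = exp(-τ)(w_ττ - 2w_τ + w), u_ss = exp(-τ)w_ss.
Substituting into the PDE and dividing by exp(-τ): w_ττ - 2w_τ + w = 4w_ss - 2(w_τ - w) - w.
The lower-order terms cancel, leaving the standard wave equation w_ττ = 4w_ss.
Initial data for w: w(s,0) = u(s,0) = 2sin(2s) - 2sin(3s); w_τ(s,0) = u_τ(s,0) + u(s,0) = 0. The boundary conditions carry over: w(0,τ) = w(π,τ) = 0.
Solve for w:
  Using separation of variables w = X(s)T(τ):
  Eigenfunctions: sin(ns), n = 1, 2, 3, ...
  General solution: w(s, τ) = Σ [A_n cos(2n τ) + B_n sin(2n τ)] sin(ns)
  From w(s,0) = 2sin(2s) - 2sin(3s): A_2=2, A_3=-2. From w_τ(s,0) = 0: all B_n = 0.
Hence w(s,τ) = 2sin(2s)cos(4τ) - 2sin(3s)cos(6τ).
Transform back: u(s,τ) = exp(-τ)w(s,τ).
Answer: u(s, τ) = 2exp(-τ)sin(2s)cos(4τ) - 2exp(-τ)sin(3s)cos(6τ)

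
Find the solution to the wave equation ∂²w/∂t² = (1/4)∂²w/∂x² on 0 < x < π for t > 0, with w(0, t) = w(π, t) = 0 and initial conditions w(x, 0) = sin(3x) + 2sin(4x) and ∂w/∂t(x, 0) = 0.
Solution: Using separation of variables w = X(x)T(t):
Eigenfunctions: sin(nx), n = 1, 2, 3, ...
General solution: w(x, t) = Σ [A_n cos(n t/2) + B_n sin(n t/2)] sin(nx)
From w(x,0) = sin(3x) + 2sin(4x): A_3=1, A_4=2. From w_t(x,0) = 0: all B_n = 0.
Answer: w(x, t) = sin(3x)cos(3t/2) + 2sin(4x)cos(2t)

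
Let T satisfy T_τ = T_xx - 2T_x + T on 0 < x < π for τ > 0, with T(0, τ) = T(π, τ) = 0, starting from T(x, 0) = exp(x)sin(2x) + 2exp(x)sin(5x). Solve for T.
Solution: Substitute T = exp(x)u.
Then T_x = exp(x)(u_x + u), T_xx = exp(x)(u_xx + 2u_x + u), T_τ = exp(x)u_τ; substituting and dividing by exp(x), the lower-order terms cancel: u_τ = u_xx (standard heat equation).
Data for u: u(x,0) = exp(-x)T(x,0) = sin(2x) + 2sin(5x). The boundary conditions carry over: u(0,τ) = u(π,τ) = 0.
Separating variables: u = Σ c_n exp(-n²τ) sin(nx). From u(x,0) = sin(2x) + 2sin(5x): c_2=1, c_5=2.
So u(x,τ) = exp(-4τ)sin(2x) + 2exp(-25τ)sin(5x), and T(x,τ) = exp(x)u(x,τ).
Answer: T(x, τ) = exp(x)exp(-4τ)sin(2x) + 2exp(x)exp(-25τ)sin(5x)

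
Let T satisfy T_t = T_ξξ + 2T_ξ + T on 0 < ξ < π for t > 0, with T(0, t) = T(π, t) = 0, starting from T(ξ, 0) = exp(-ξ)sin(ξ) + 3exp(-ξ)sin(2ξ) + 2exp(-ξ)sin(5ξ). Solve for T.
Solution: Substitute T = exp(-ξ)u.
Then T_ξ = exp(-ξ)(u_ξ - u), T_ξξ = exp(-ξ)(u_ξξ - 2u_ξ + u), T_t = exp(-ξ)u_t; substituting and dividing by exp(-ξ), the lower-order terms cancel: u_t = u_ξξ (standard heat equation).
Data for u: u(ξ,0) = exp(ξ)T(ξ,0) = sin(ξ) + 3sin(2ξ) + 2sin(5ξ). The boundary conditions carry over: u(0,t) = u(π,t) = 0.
Separating variables: u = Σ c_n exp(-n²t) sin(nξ). From u(ξ,0) = sin(ξ) + 3sin(2ξ) + 2sin(5ξ): c_1=1, c_2=3, c_5=2.
So u(ξ,t) = exp(-t)sin(ξ) + 3exp(-4t)sin(2ξ) + 2exp(-25t)sin(5ξ), and T(ξ,t) = exp(-ξ)u(ξ,t).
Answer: T(ξ, t) = exp(-t)exp(-ξ)sin(ξ) + 3exp(-4t)exp(-ξ)sin(2ξ) + 2exp(-25t)exp(-ξ)sin(5ξ)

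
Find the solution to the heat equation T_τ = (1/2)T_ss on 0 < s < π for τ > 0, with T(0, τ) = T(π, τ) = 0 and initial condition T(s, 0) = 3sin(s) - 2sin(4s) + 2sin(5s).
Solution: Using separation of variables T = X(s)G(τ):
Eigenfunctions: sin(ns), n = 1, 2, 3, ...
General solution: T(s, τ) = Σ c_n sin(ns) exp(-n² τ/2)
Matching T(s,0) = 3sin(s) - 2sin(4s) + 2sin(5s) term by term: c_1=3, c_4=-2, c_5=2.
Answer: T(s, τ) = -2exp(-8τ)sin(4s) + 3exp(-τ/2)sin(s) + 2exp(-25τ/2)sin(5s)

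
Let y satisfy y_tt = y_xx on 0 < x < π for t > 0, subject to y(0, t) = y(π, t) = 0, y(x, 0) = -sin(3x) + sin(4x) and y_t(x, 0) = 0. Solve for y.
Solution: Separating variables: y = Σ [A_n cos(ω_n t) + B_n sin(ω_n t)] sin(nx), ω_n = n. From ICs: A_3=-1, A_4=1.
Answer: y(x, t) = -sin(3x)cos(3t) + sin(4x)cos(4t)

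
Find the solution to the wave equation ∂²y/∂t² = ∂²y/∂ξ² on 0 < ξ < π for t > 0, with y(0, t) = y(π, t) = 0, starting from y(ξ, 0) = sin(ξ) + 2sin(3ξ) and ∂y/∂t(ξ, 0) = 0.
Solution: Using separation of variables y = X(ξ)T(t):
Eigenfunctions: sin(nξ), n = 1, 2, 3, ...
General solution: y(ξ, t) = Σ [A_n cos(n t) + B_n sin(n t)] sin(nξ)
From y(ξ,0) = sin(ξ) + 2sin(3ξ): A_1=1, A_3=2. From y_t(ξ,0) = 0: all B_n = 0.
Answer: y(ξ, t) = sin(ξ)cos(t) + 2sin(3ξ)cos(3t)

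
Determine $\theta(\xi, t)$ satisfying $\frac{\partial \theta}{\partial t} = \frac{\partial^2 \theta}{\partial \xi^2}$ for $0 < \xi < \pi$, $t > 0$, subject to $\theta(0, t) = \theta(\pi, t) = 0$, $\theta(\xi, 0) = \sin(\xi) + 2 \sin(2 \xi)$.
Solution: Separating variables: $\theta = \sum c_n e^{-n^2t} \sin(n\xi)$. From $\theta(\xi,0) = \sin(\xi) + 2 \sin(2 \xi)$: $c_1=1, c_2=2$.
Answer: $\theta(\xi, t) = e^{-t} \sin(\xi) + 2 e^{-4 t} \sin(2 \xi)$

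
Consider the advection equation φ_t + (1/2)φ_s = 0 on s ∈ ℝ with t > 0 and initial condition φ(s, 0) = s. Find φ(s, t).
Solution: By method of characteristics (waves move right with speed 1/2):
Along characteristics s - (1/2)t = const, φ is constant, so φ(s,t) = f(s - (1/2)t) with f = φ(·, 0).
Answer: φ(s, t) = s - (1/2)t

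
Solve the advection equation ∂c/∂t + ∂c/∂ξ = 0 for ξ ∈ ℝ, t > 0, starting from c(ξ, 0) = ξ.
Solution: By characteristics (dξ/dt = 1), c(ξ,t) = f(ξ - t) with f = c(·, 0).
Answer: c(ξ, t) = -t + ξ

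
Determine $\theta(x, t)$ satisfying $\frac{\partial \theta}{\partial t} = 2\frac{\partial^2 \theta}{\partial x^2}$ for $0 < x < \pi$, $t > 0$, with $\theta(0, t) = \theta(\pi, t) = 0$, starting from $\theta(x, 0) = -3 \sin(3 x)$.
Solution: Separating variables: $\theta = \sum c_n e^{-2n^2t} \sin(nx)$. From $\theta(x,0) = -3 \sin(3 x)$: $c_3=-3$.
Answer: $\theta(x, t) = -3 e^{-18 t} \sin(3 x)$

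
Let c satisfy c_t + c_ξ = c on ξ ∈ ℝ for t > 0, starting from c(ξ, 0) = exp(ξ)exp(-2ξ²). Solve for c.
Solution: Substitute c = exp(ξ)u.
Then c_ξ = exp(ξ)(u_ξ + u), c_t = exp(ξ)u_t; substituting and dividing by exp(ξ), the lower-order terms cancel: u_t + u_ξ = 0 (standard advection equation).
Data for u: u(ξ,0) = exp(-ξ)c(ξ,0) = exp(-2ξ²).
By characteristics (dξ/dt = 1), u(ξ,t) = f(ξ - t) with f = u(·, 0).
So u(ξ,t) = exp(-2(-t + ξ)²), and c(ξ,t) = exp(ξ)u(ξ,t).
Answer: c(ξ, t) = exp(ξ)exp(-2(-t + ξ)²)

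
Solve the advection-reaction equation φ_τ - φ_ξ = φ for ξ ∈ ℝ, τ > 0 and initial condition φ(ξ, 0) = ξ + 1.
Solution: Substitute φ = exp(τ)u, i.e. u = exp(-τ)φ.
By the product rule, φ_τ = exp(τ)(u_τ + u), φ_ξ = exp(τ)u_ξ.
Substituting into the PDE and dividing by exp(τ): u_τ + u - u_ξ = u.
The lower-order terms cancel, leaving the standard advection equation u_τ - u_ξ = 0.
Initial data for u: u(ξ,0) = φ(ξ,0) = ξ + 1.
Solve for u:
  By method of characteristics (waves move left with speed 1):
  Along characteristics ξ + τ = const, u is constant, so u(ξ,τ) = f(ξ + τ) with f = u(·, 0).
Hence u(ξ,τ) = ξ + τ + 1.
Transform back: φ(ξ,τ) = exp(τ)u(ξ,τ).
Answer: φ(ξ, τ) = ξexp(τ) + τexp(τ) + exp(τ)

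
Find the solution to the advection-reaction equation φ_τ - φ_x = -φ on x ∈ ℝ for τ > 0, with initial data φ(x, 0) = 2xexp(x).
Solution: Substitute φ = exp(x)u.
Then φ_x = exp(x)(u_x + u), φ_τ = exp(x)u_τ; substituting and dividing by exp(x), the lower-order terms cancel: u_τ - u_x = 0 (standard advection equation).
Data for u: u(x,0) = exp(-x)φ(x,0) = 2x.
By characteristics (dx/dτ = -1), u(x,τ) = f(x + τ) with f = u(·, 0).
So u(x,τ) = 2x + 2τ, and φ(x,τ) = exp(x)u(x,τ).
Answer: φ(x, τ) = 2xexp(x) + 2τexp(x)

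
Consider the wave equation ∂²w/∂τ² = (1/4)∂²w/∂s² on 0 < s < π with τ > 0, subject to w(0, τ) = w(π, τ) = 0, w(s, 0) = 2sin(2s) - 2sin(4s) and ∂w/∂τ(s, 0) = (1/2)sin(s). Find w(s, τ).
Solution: Separating variables: w = Σ [A_n cos(ω_n τ) + B_n sin(ω_n τ)] sin(ns), ω_n = n/2. From ICs (B_n = velocity coefficient / ω_n): A_2=2, A_4=-2, B_1=1.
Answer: w(s, τ) = sin(s)sin(τ/2) + 2sin(2s)cos(τ) - 2sin(4s)cos(2τ)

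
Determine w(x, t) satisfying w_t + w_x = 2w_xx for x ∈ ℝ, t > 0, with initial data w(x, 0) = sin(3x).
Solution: Moving frame: η = x - t, σ = t, w = u(η,σ), so w_t = u_σ - u_η and w_xx = u_ηη.
Hence w_t + w_x = u_σ and the PDE becomes the heat equation u_σ = 2u_ηη on η ∈ ℝ.
Initial data: u(η,0) = w(η,0) = sin(3η). Each mode sin(nη) decays as exp(-2n²σ) on ℝ, so u(η,σ) = Σ c_n exp(-2n²σ) sin(nη) with c_3=1: u(η,σ) = exp(-18σ)sin(3η).
Substituting back: w(x,t) = u(x - t, t).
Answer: w(x, t) = -exp(-18t)sin(3t - 3x)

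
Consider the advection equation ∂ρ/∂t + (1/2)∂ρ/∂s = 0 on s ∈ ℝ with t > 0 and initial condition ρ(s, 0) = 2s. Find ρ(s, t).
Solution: By characteristics (ds/dt = 1/2), ρ(s,t) = f(s - (1/2)t) with f = ρ(·, 0).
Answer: ρ(s, t) = 2s - t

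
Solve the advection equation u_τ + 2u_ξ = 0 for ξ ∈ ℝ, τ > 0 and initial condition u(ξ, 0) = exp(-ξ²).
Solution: By method of characteristics (waves move right with speed 2):
Along characteristics ξ - 2τ = const, u is constant, so u(ξ,τ) = f(ξ - 2τ) with f = u(·, 0).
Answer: u(ξ, τ) = exp(-(ξ - 2τ)²)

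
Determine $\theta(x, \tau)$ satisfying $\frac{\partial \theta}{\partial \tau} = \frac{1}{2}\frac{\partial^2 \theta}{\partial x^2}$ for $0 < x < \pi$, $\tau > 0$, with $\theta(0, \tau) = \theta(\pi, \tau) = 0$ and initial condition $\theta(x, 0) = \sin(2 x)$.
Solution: Separating variables: $\theta = \sum c_n e^{-n^2\tau/2} \sin(nx)$. From $\theta(x,0) = \sin(2 x)$: $c_2=1$.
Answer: $\theta(x, \tau) = e^{-2 \tau} \sin(2 x)$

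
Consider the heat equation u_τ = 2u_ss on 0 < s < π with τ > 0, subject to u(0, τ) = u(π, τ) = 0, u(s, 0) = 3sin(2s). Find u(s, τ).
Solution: Separating variables: u = Σ c_n exp(-2n²τ) sin(ns). From u(s,0) = 3sin(2s): c_2=3.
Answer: u(s, τ) = 3exp(-8τ)sin(2s)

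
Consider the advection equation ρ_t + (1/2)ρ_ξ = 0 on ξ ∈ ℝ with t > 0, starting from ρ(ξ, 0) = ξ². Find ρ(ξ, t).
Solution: By method of characteristics (waves move right with speed 1/2):
Along characteristics ξ - (1/2)t = const, ρ is constant, so ρ(ξ,t) = f(ξ - (1/2)t) with f = ρ(·, 0).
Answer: ρ(ξ, t) = (1/4)t² - tξ + ξ²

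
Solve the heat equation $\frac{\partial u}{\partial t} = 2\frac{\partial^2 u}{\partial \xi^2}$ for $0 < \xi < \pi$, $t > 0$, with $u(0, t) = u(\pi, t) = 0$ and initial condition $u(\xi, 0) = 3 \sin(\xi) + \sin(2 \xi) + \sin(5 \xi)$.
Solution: Separating variables: $u = \sum c_n e^{-2n^2t} \sin(n\xi)$. From $u(\xi,0) = 3 \sin(\xi) + \sin(2 \xi) + \sin(5 \xi)$: $c_1=3, c_2=1, c_5=1$.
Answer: $u(\xi, t) = 3 e^{-2 t} \sin(\xi) + e^{-8 t} \sin(2 \xi) + e^{-50 t} \sin(5 \xi)$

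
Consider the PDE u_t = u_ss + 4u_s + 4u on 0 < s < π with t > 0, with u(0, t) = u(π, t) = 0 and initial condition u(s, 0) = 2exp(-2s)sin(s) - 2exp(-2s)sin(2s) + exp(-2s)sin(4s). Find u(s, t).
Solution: Substitute u = exp(-2s)w, i.e. w = exp(2s)u.
By the product rule, u_s = exp(-2s)(w_s - 2w), u_ss = exp(-2s)(w_ss - 4w_s + 4w), u_t = exp(-2s)w_t.
Substituting into the PDE and dividing by exp(-2s): w_t = (w_ss - 4w_s + 4w) + 4(w_s - 2w) + 4w.
The lower-order terms cancel, leaving the standard heat equation w_t = w_ss.
Initial data for w: w(s,0) = exp(2s)u(s,0) = 2sin(s) - 2sin(2s) + sin(4s). The boundary conditions carry over: w(0,t) = w(π,t) = 0.
Solve for w:
  Using separation of variables w = X(s)T(t):
  Eigenfunctions: sin(ns), n = 1, 2, 3, ...
  General solution: w(s, t) = Σ c_n sin(ns) exp(-n² t)
  Matching w(s,0) = 2sin(s) - 2sin(2s) + sin(4s) term by term: c_1=2, c_2=-2, c_4=1.
Hence w(s,t) = 2exp(-t)sin(s) - 2exp(-4t)sin(2s) + exp(-16t)sin(4s).
Transform back: u(s,t) = exp(-2s)w(s,t).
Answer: u(s, t) = 2exp(-2s)exp(-t)sin(s) - 2exp(-2s)exp(-4t)sin(2s) + exp(-2s)exp(-16t)sin(4s)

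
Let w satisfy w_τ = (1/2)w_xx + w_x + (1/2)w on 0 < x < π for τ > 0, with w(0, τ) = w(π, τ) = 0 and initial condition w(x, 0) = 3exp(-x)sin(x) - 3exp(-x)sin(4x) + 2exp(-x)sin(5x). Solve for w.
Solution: Substitute w = exp(-x)u, i.e. u = exp(x)w.
By the product rule, w_x = exp(-x)(u_x - u), w_xx = exp(-x)(u_xx - 2u_x + u), w_τ = exp(-x)u_τ.
Substituting into the PDE and dividing by exp(-x): u_τ = (1/2)(u_xx - 2u_x + u) + (u_x - u) + (1/2)u.
The lower-order terms cancel, leaving the standard heat equation u_τ = (1/2)u_xx.
Initial data for u: u(x,0) = exp(x)w(x,0) = 3sin(x) - 3sin(4x) + 2sin(5x). The boundary conditions carry over: u(0,τ) = u(π,τ) = 0.
Solve for u:
  Using separation of variables u = X(x)T(τ):
  Eigenfunctions: sin(nx), n = 1, 2, 3, ...
  General solution: u(x, τ) = Σ c_n sin(nx) exp(-n² τ/2)
  Matching u(x,0) = 3sin(x) - 3sin(4x) + 2sin(5x) term by term: c_1=3, c_4=-3, c_5=2.
Hence u(x,τ) = -3exp(-8τ)sin(4x) + 3exp(-τ/2)sin(x) + 2exp(-25τ/2)sin(5x).
Transform back: w(x,τ) = exp(-x)u(x,τ).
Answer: w(x, τ) = -3exp(-x)exp(-8τ)sin(4x) + 3exp(-x)exp(-τ/2)sin(x) + 2exp(-x)exp(-25τ/2)sin(5x)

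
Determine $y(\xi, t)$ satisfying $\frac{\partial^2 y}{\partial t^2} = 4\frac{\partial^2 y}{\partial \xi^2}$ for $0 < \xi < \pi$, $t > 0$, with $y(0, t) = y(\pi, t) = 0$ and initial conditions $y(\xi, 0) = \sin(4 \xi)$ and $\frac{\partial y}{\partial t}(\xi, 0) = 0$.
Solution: Separating variables: $y = \sum [A_n \cos(\omega_n t) + B_n \sin(\omega_n t)] \sin(n\xi)$, $\omega_n = 2n$. From ICs: $A_4=1$.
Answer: $y(\xi, t) = \sin(4 \xi) \cos(8 t)$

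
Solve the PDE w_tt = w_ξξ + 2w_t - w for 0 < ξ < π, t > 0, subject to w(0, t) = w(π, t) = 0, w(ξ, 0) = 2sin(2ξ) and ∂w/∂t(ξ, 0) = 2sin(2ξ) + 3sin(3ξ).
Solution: Substitute w = exp(t)u.
Then w_t = exp(t)(u_t + u), w_tt = exp(t)(u_tt + 2u_t + u), w_ξξ = exp(t)u_ξξ; substituting and dividing by exp(t), the lower-order terms cancel: u_tt = u_ξξ (standard wave equation).
Data for u: u(ξ,0) = w(ξ,0) = 2sin(2ξ); u_t(ξ,0) = w_t(ξ,0) - w(ξ,0) = 3sin(3ξ). The boundary conditions carry over: u(0,t) = u(π,t) = 0.
Separating variables: u = Σ [A_n cos(ω_n t) + B_n sin(ω_n t)] sin(nξ), ω_n = n. From ICs (B_n = velocity coefficient / ω_n): A_2=2, B_3=1.
So u(ξ,t) = sin(3t)sin(3ξ) + 2sin(2ξ)cos(2t), and w(ξ,t) = exp(t)u(ξ,t).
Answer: w(ξ, t) = exp(t)sin(3t)sin(3ξ) + 2exp(t)sin(2ξ)cos(2t)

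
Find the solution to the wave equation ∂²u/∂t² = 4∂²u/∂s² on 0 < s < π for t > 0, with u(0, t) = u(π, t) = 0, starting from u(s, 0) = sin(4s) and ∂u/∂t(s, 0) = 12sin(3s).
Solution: Using separation of variables u = X(s)T(t):
Eigenfunctions: sin(ns), n = 1, 2, 3, ...
General solution: u(s, t) = Σ [A_n cos(2n t) + B_n sin(2n t)] sin(ns)
From u(s,0) = sin(4s): A_4=1. From u_t(s,0) = 12sin(3s), using u_t(s,0) = Σ ω_n B_n sin(ns) with ω_n = 2n: B_3 = 12/6 = 2.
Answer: u(s, t) = 2sin(3s)sin(6t) + sin(4s)cos(8t)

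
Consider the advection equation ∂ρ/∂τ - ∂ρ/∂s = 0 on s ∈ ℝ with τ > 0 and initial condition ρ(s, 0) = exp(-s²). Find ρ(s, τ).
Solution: By method of characteristics (waves move left with speed 1):
Along characteristics s + τ = const, ρ is constant, so ρ(s,τ) = f(s + τ) with f = ρ(·, 0).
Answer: ρ(s, τ) = exp(-(s + τ)²)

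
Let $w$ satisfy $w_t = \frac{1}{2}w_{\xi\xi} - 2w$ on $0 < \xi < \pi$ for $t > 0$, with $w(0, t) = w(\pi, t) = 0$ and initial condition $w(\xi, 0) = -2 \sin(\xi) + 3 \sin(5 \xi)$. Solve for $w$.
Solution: Substitute $w = e^{-2t}u$.
Then $w_t = e^{-2t}(u_t - 2u)$, $w_{\xi\xi} = e^{-2t}u_{\xi\xi}$; substituting and dividing by $e^{-2t}$, the lower-order terms cancel: $u_t = \frac{1}{2}u_{\xi\xi}$ (standard heat equation).
Data for $u$: $u(\xi,0) = w(\xi,0) = -2 \sin(\xi) + 3 \sin(5 \xi)$. The boundary conditions carry over: $u(0,t) = u(\pi,t) = 0$.
Separating variables: $u = \sum c_n e^{-n^2t/2} \sin(n\xi)$. From $u(\xi,0) = -2 \sin(\xi) + 3 \sin(5 \xi)$: $c_1=-2, c_5=3$.
So $u(\xi,t) = -2 e^{-t/2} \sin(\xi) + 3 e^{-25 t/2} \sin(5 \xi)$, and $w(\xi,t) = e^{-2t}u(\xi,t)$.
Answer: $w(\xi, t) = -2 e^{-5 t/2} \sin(\xi) + 3 e^{-29 t/2} \sin(5 \xi)$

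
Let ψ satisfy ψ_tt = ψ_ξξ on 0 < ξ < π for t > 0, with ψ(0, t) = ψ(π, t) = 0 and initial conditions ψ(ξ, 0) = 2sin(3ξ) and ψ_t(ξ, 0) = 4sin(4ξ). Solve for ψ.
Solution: Separating variables: ψ = Σ [A_n cos(ω_n t) + B_n sin(ω_n t)] sin(nξ), ω_n = n. From ICs (B_n = velocity coefficient / ω_n): A_3=2, B_4=1.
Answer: ψ(ξ, t) = sin(4t)sin(4ξ) + 2sin(3ξ)cos(3t)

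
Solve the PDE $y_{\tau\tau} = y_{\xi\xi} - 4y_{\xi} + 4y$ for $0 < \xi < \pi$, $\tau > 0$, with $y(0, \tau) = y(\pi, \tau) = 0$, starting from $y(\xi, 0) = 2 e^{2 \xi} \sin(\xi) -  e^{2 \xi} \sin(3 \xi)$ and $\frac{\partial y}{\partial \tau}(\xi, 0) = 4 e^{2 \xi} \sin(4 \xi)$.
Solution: Substitute $y = e^{2\xi}u$.
Then $y_{\xi} = e^{2\xi}(u_{\xi} + 2u)$, $y_{\xi\xi} = e^{2\xi}(u_{\xi\xi} + 4u_{\xi} + 4u)$, $y_{\tau\tau} = e^{2\xi}u_{\tau\tau}$; substituting and dividing by $e^{2\xi}$, the lower-order terms cancel: $u_{\tau\tau} = u_{\xi\xi}$ (standard wave equation).
Data for $u$: $u(\xi,0) = e^{-2\xi}y(\xi,0) = 2 \sin(\xi) - \sin(3 \xi)$; $u_{\tau}(\xi,0) = e^{-2\xi}y_{\tau}(\xi,0) = 4 \sin(4 \xi)$. The boundary conditions carry over: $u(0,\tau) = u(\pi,\tau) = 0$.
Separating variables: $u = \sum [A_n \cos(\omega_n \tau) + B_n \sin(\omega_n \tau)] \sin(n\xi)$, $\omega_n = n$. From ICs ($B_n$ = velocity coefficient / $\omega_n$): $A_1=2, A_3=-1, B_4=1$.
So $u(\xi,\tau) = 2 \sin(\xi) \cos(\tau) - \sin(3 \xi) \cos(3 \tau) + \sin(4 \xi) \sin(4 \tau)$, and $y(\xi,\tau) = e^{2\xi}u(\xi,\tau)$.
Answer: $y(\xi, \tau) = e^{2 \xi} \sin(4 \tau) \sin(4 \xi) + 2 e^{2 \xi} \sin(\xi) \cos(\tau) -  e^{2 \xi} \sin(3 \xi) \cos(3 \tau)$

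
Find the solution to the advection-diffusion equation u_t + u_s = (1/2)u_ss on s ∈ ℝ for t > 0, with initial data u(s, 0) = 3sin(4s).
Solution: Change to a moving frame: let η = s - t, σ = t and write u(s,t) = w(η,σ).
By the chain rule u_t = w_σ - w_η, u_s = w_η, u_ss = w_ηη.
Then u_t + u_s = w_σ: the advection term cancels and the PDE becomes the heat equation w_σ = (1/2)w_ηη on η ∈ ℝ.
Initial data: w(η,0) = u(η,0) = 3sin(4η).
On η ∈ ℝ each mode satisfies (sin(nη))″ = -n² sin(nη), so exp(-n²σ/2) sin(nη) solves the heat equation; by superposition w(η,σ) = Σ c_n exp(-n²σ/2) sin(nη).
Reading off the coefficients: c_4=3, so w(η,σ) = 3exp(-8σ)sin(4η).
Substituting back η = s - t, σ = t: u(s,t) = w(s - t, t).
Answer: u(s, t) = 3exp(-8t)sin(4s - 4t)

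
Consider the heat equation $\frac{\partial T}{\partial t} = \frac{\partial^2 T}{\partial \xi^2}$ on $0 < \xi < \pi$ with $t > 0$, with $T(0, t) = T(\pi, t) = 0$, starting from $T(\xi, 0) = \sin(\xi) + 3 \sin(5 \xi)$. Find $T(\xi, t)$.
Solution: Using separation of variables $T = X(\xi)G(t)$:
Eigenfunctions: $\sin(n\xi)$, $n = 1, 2, 3, \ldots$
General solution: $T(\xi, t) = \sum c_n \sin(n\xi) e^{-n^2 t}$
Matching $T(\xi,0) = \sin(\xi) + 3 \sin(5 \xi)$ term by term: $c_1=1, c_5=3$.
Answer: $T(\xi, t) = e^{-t} \sin(\xi) + 3 e^{-25 t} \sin(5 \xi)$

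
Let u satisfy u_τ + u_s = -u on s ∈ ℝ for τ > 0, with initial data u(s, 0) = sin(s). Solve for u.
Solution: Substitute u = exp(-τ)w, i.e. w = exp(τ)u.
By the product rule, u_τ = exp(-τ)(w_τ - w), u_s = exp(-τ)w_s.
Substituting into the PDE and dividing by exp(-τ): w_τ - w + w_s = -w.
The lower-order terms cancel, leaving the standard advection equation w_τ + w_s = 0.
Initial data for w: w(s,0) = u(s,0) = sin(s).
Solve for w:
  By method of characteristics (waves move right with speed 1):
  Along characteristics s - τ = const, w is constant, so w(s,τ) = f(s - τ) with f = w(·, 0).
Hence w(s,τ) = sin(s - τ).
Transform back: u(s,τ) = exp(-τ)w(s,τ).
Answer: u(s, τ) = exp(-τ)sin(s - τ)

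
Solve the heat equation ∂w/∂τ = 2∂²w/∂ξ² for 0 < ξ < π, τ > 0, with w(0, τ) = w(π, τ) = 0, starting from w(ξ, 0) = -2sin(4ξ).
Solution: Using separation of variables w = X(ξ)T(τ):
Eigenfunctions: sin(nξ), n = 1, 2, 3, ...
General solution: w(ξ, τ) = Σ c_n sin(nξ) exp(-2n² τ)
Matching w(ξ,0) = -2sin(4ξ) term by term: c_4=-2.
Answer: w(ξ, τ) = -2exp(-32τ)sin(4ξ)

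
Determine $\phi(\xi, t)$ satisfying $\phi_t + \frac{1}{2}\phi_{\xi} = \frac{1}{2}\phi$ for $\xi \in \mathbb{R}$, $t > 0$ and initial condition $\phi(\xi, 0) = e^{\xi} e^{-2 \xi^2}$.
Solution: Substitute $\phi = e^{\xi}u$.
Then $\phi_{\xi} = e^{\xi}(u_{\xi} + u)$, $\phi_t = e^{\xi}u_t$; substituting and dividing by $e^{\xi}$, the lower-order terms cancel: $u_t + \frac{1}{2}u_{\xi} = 0$ (standard advection equation).
Data for $u$: $u(\xi,0) = e^{-\xi}\phi(\xi,0) = e^{-2 \xi^2}$.
By characteristics ($d\xi/dt = 1/2$), $u(\xi,t) = f(\xi - \frac{1}{2}t)$ with $f = u( \cdot , 0)$.
So $u(\xi,t) = e^{-2 (-t/2 + \xi)^2}$, and $\phi(\xi,t) = e^{\xi}u(\xi,t)$.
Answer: $\phi(\xi, t) = e^{\xi} e^{-2 (\xi - t/2)^2}$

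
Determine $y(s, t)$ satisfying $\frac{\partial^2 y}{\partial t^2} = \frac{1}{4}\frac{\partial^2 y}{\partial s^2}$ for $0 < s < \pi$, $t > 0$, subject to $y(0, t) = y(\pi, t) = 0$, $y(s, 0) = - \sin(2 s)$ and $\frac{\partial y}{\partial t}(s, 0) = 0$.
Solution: Using separation of variables $y = X(s)T(t)$:
Eigenfunctions: $\sin(ns)$, $n = 1, 2, 3, \ldots$
General solution: $y(s, t) = \sum [A_n \cos(n t/2) + B_n \sin(n t/2)] \sin(ns)$
From $y(s,0) = - \sin(2 s)$: $A_2=-1$. From $y_t(s,0) = 0$: all $B_n = 0$.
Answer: $y(s, t) = - \sin(2 s) \cos(t)$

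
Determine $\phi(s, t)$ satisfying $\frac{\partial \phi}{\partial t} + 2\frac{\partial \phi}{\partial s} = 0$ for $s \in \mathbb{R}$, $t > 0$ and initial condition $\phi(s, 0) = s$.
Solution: By characteristics ($ds/dt = 2$), $\phi(s,t) = f(s - 2t)$ with $f = \phi( \cdot , 0)$.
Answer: $\phi(s, t) = s - 2 t$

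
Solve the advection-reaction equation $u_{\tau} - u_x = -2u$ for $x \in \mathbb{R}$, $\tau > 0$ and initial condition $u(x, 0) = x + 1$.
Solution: Substitute $u = e^{-2\tau}w$.
Then $u_{\tau} = e^{-2\tau}(w_{\tau} - 2w)$, $u_x = e^{-2\tau}w_x$; substituting and dividing by $e^{-2\tau}$, the lower-order terms cancel: $w_{\tau} - w_x = 0$ (standard advection equation).
Data for $w$: $w(x,0) = u(x,0) = x + 1$.
By characteristics ($dx/d\tau = -1$), $w(x,\tau) = f(x + \tau)$ with $f = w( \cdot , 0)$.
So $w(x,\tau) = x + \tau + 1$, and $u(x,\tau) = e^{-2\tau}w(x,\tau)$.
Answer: $u(x, \tau) = \tau e^{-2 \tau} + x e^{-2 \tau} + e^{-2 \tau}$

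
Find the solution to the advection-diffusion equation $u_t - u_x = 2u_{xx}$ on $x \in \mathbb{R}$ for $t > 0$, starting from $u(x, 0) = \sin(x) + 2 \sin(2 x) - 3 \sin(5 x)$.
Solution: Moving frame: $\eta = x + t$, $\sigma = t$, $u = w(\eta,\sigma)$, so $u_t = w_{\sigma} + w_{\eta}$ and $u_{xx} = w_{\eta\eta}$.
Hence $u_t - u_x = w_{\sigma}$ and the PDE becomes the heat equation $w_{\sigma} = 2w_{\eta\eta}$ on $\eta \in \mathbb{R}$.
Initial data: $w(\eta,0) = u(\eta,0) = \sin(\eta) + 2 \sin(2 \eta) - 3 \sin(5 \eta)$. Each mode $\sin(n\eta)$ decays as $e^{-2n^2\sigma}$ on $\mathbb{R}$, so $w(\eta,\sigma) = \sum c_n e^{-2n^2\sigma} \sin(n\eta)$ with $c_1=1, c_2=2, c_5=-3$: $w(\eta,\sigma) = e^{-2 \sigma} \sin(\eta) + 2 e^{-8 \sigma} \sin(2 \eta) - 3 e^{-50 \sigma} \sin(5 \eta)$.
Substituting back: $u(x,t) = w(x + t, t)$.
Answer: $u(x, t) = e^{-2 t} \sin(t + x) + 2 e^{-8 t} \sin(2 t + 2 x) - 3 e^{-50 t} \sin(5 t + 5 x)$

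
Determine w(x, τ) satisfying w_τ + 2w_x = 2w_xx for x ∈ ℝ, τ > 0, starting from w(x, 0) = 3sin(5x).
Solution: Change to a moving frame: let η = x - 2τ, σ = τ and write w(x,τ) = u(η,σ).
By the chain rule w_τ = u_σ - 2u_η, w_x = u_η, w_xx = u_ηη.
Then w_τ + 2w_x = u_σ: the advection term cancels and the PDE becomes the heat equation u_σ = 2u_ηη on η ∈ ℝ.
Initial data: u(η,0) = w(η,0) = 3sin(5η).
On η ∈ ℝ each mode satisfies (sin(nη))″ = -n² sin(nη), so exp(-2n²σ) sin(nη) solves the heat equation; by superposition u(η,σ) = Σ c_n exp(-2n²σ) sin(nη).
Reading off the coefficients: c_5=3, so u(η,σ) = 3exp(-50σ)sin(5η).
Substituting back η = x - 2τ, σ = τ: w(x,τ) = u(x - 2τ, τ).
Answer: w(x, τ) = 3exp(-50τ)sin(5x - 10τ)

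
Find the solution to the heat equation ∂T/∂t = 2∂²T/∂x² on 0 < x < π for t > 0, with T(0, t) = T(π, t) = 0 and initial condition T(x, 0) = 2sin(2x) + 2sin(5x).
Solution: Using separation of variables T = X(x)G(t):
Eigenfunctions: sin(nx), n = 1, 2, 3, ...
General solution: T(x, t) = Σ c_n sin(nx) exp(-2n² t)
Matching T(x,0) = 2sin(2x) + 2sin(5x) term by term: c_2=2, c_5=2.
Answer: T(x, t) = 2exp(-8t)sin(2x) + 2exp(-50t)sin(5x)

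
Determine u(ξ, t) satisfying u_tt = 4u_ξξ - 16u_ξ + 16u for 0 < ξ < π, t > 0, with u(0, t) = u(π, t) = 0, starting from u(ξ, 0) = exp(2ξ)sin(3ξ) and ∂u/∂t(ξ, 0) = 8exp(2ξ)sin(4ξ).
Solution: Substitute u = exp(2ξ)w.
Then u_ξ = exp(2ξ)(w_ξ + 2w), u_ξξ = exp(2ξ)(w_ξξ + 4w_ξ + 4w), u_tt = exp(2ξ)w_tt; substituting and dividing by exp(2ξ), the lower-order terms cancel: w_tt = 4w_ξξ (standard wave equation).
Data for w: w(ξ,0) = exp(-2ξ)u(ξ,0) = sin(3ξ); w_t(ξ,0) = exp(-2ξ)u_t(ξ,0) = 8sin(4ξ). The boundary conditions carry over: w(0,t) = w(π,t) = 0.
Separating variables: w = Σ [A_n cos(ω_n t) + B_n sin(ω_n t)] sin(nξ), ω_n = 2n. From ICs (B_n = velocity coefficient / ω_n): A_3=1, B_4=1.
So w(ξ,t) = sin(8t)sin(4ξ) + sin(3ξ)cos(6t), and u(ξ,t) = exp(2ξ)w(ξ,t).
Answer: u(ξ, t) = exp(2ξ)sin(8t)sin(4ξ) + exp(2ξ)sin(3ξ)cos(6t)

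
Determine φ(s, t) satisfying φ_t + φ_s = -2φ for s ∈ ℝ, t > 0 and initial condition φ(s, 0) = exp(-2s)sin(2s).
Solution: Substitute φ = exp(-2s)u, i.e. u = exp(2s)φ.
By the product rule, φ_s = exp(-2s)(u_s - 2u), φ_t = exp(-2s)u_t.
Substituting into the PDE and dividing by exp(-2s): u_t + (u_s - 2u) = -2u.
The lower-order terms cancel, leaving the standard advection equation u_t + u_s = 0.
Initial data for u: u(s,0) = exp(2s)φ(s,0) = sin(2s).
Solve for u:
  By method of characteristics (waves move right with speed 1):
  Along characteristics s - t = const, u is constant, so u(s,t) = f(s - t) with f = u(·, 0).
Hence u(s,t) = sin(2s - 2t).
Transform back: φ(s,t) = exp(-2s)u(s,t).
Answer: φ(s, t) = exp(-2s)sin(2s - 2t)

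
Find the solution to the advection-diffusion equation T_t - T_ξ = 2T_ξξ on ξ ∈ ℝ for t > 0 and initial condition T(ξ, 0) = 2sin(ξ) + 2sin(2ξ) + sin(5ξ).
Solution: Change to a moving frame: let η = ξ + t, σ = t and write T(ξ,t) = u(η,σ).
By the chain rule T_t = u_σ + u_η, T_ξ = u_η, T_ξξ = u_ηη.
Then T_t - T_ξ = u_σ: the advection term cancels and the PDE becomes the heat equation u_σ = 2u_ηη on η ∈ ℝ.
Initial data: u(η,0) = T(η,0) = 2sin(η) + 2sin(2η) + sin(5η).
On η ∈ ℝ each mode satisfies (sin(nη))″ = -n² sin(nη), so exp(-2n²σ) sin(nη) solves the heat equation; by superposition u(η,σ) = Σ c_n exp(-2n²σ) sin(nη).
Reading off the coefficients: c_1=2, c_2=2, c_5=1, so u(η,σ) = 2exp(-2σ)sin(η) + 2exp(-8σ)sin(2η) + exp(-50σ)sin(5η).
Substituting back η = ξ + t, σ = t: T(ξ,t) = u(ξ + t, t).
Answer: T(ξ, t) = 2exp(-2t)sin(t + ξ) + 2exp(-8t)sin(2t + 2ξ) + exp(-50t)sin(5t + 5ξ)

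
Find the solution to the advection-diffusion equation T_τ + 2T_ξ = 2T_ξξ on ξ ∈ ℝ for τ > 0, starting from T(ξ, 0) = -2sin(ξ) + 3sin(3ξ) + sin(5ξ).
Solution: Change to a moving frame: let η = ξ - 2τ, σ = τ and write T(ξ,τ) = u(η,σ).
By the chain rule T_τ = u_σ - 2u_η, T_ξ = u_η, T_ξξ = u_ηη.
Then T_τ + 2T_ξ = u_σ: the advection term cancels and the PDE becomes the heat equation u_σ = 2u_ηη on η ∈ ℝ.
Initial data: u(η,0) = T(η,0) = -2sin(η) + 3sin(3η) + sin(5η).
On η ∈ ℝ each mode satisfies (sin(nη))″ = -n² sin(nη), so exp(-2n²σ) sin(nη) solves the heat equation; by superposition u(η,σ) = Σ c_n exp(-2n²σ) sin(nη).
Reading off the coefficients: c_1=-2, c_3=3, c_5=1, so u(η,σ) = -2exp(-2σ)sin(η) + 3exp(-18σ)sin(3η) + exp(-50σ)sin(5η).
Substituting back η = ξ - 2τ, σ = τ: T(ξ,τ) = u(ξ - 2τ, τ).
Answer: T(ξ, τ) = -2exp(-2τ)sin(ξ - 2τ) + 3exp(-18τ)sin(3ξ - 6τ) + exp(-50τ)sin(5ξ - 10τ)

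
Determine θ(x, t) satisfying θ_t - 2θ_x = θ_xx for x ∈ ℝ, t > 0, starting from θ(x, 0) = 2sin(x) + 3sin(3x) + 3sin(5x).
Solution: Moving frame: η = x + 2t, σ = t, θ = u(η,σ), so θ_t = u_σ + 2u_η and θ_xx = u_ηη.
Hence θ_t - 2θ_x = u_σ and the PDE becomes the heat equation u_σ = u_ηη on η ∈ ℝ.
Initial data: u(η,0) = θ(η,0) = 2sin(η) + 3sin(3η) + 3sin(5η). Each mode sin(nη) decays as exp(-n²σ) on ℝ, so u(η,σ) = Σ c_n exp(-n²σ) sin(nη) with c_1=2, c_3=3, c_5=3: u(η,σ) = 2exp(-σ)sin(η) + 3exp(-9σ)sin(3η) + 3exp(-25σ)sin(5η).
Substituting back: θ(x,t) = u(x + 2t, t).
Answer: θ(x, t) = 2exp(-t)sin(2t + x) + 3exp(-9t)sin(6t + 3x) + 3exp(-25t)sin(10t + 5x)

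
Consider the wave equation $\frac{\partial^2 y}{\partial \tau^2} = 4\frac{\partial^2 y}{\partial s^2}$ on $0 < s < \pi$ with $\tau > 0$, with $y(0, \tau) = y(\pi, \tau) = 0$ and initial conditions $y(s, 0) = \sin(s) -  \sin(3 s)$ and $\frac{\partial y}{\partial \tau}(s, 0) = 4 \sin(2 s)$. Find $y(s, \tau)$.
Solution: Separating variables: $y = \sum [A_n \cos(\omega_n \tau) + B_n \sin(\omega_n \tau)] \sin(ns)$, $\omega_n = 2n$. From ICs ($B_n$ = velocity coefficient / $\omega_n$): $A_1=1, A_3=-1, B_2=1$.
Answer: $y(s, \tau) = \sin(4 \tau) \sin(2 s) + \sin(s) \cos(2 \tau) -  \sin(3 s) \cos(6 \tau)$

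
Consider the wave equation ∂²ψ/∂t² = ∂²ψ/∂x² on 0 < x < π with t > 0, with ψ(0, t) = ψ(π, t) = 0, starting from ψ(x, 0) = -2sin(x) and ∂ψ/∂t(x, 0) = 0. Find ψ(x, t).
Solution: Using separation of variables ψ = X(x)T(t):
Eigenfunctions: sin(nx), n = 1, 2, 3, ...
General solution: ψ(x, t) = Σ [A_n cos(n t) + B_n sin(n t)] sin(nx)
From ψ(x,0) = -2sin(x): A_1=-2. From ψ_t(x,0) = 0: all B_n = 0.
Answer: ψ(x, t) = -2sin(x)cos(t)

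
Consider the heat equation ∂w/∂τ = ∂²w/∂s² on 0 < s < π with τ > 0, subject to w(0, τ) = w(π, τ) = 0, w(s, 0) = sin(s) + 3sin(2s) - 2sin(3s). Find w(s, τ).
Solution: Separating variables: w = Σ c_n exp(-n²τ) sin(ns). From w(s,0) = sin(s) + 3sin(2s) - 2sin(3s): c_1=1, c_2=3, c_3=-2.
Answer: w(s, τ) = exp(-τ)sin(s) + 3exp(-4τ)sin(2s) - 2exp(-9τ)sin(3s)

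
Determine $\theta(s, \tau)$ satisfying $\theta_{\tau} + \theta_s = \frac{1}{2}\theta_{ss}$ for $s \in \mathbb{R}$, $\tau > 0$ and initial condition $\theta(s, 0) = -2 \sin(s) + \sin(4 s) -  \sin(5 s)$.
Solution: Moving frame: $\eta = s - \tau$, $\sigma = \tau$, $\theta = u(\eta,\sigma)$, so $\theta_{\tau} = u_{\sigma} - u_{\eta}$ and $\theta_{ss} = u_{\eta\eta}$.
Hence $\theta_{\tau} + \theta_s = u_{\sigma}$ and the PDE becomes the heat equation $u_{\sigma} = \frac{1}{2}u_{\eta\eta}$ on $\eta \in \mathbb{R}$.
Initial data: $u(\eta,0) = \theta(\eta,0) = -2 \sin(\eta) + \sin(4 \eta) - \sin(5 \eta)$. Each mode $\sin(n\eta)$ decays as $e^{-n^2\sigma/2}$ on $\mathbb{R}$, so $u(\eta,\sigma) = \sum c_n e^{-n^2\sigma/2} \sin(n\eta)$ with $c_1=-2, c_4=1, c_5=-1$: $u(\eta,\sigma) = e^{-8 \sigma} \sin(4 \eta) - 2 e^{-\sigma/2} \sin(\eta) - e^{-25 \sigma/2} \sin(5 \eta)$.
Substituting back: $\theta(s,\tau) = u(s - \tau, \tau)$.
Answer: $\theta(s, \tau) = - e^{-8 \tau} \sin(4 \tau - 4 s) + 2 e^{-\tau/2} \sin(\tau - s) + e^{-25 \tau/2} \sin(5 \tau - 5 s)$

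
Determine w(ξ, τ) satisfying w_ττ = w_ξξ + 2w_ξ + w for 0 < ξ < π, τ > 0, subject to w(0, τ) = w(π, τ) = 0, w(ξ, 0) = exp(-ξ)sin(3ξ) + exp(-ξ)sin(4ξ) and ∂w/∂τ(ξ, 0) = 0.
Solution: Substitute w = exp(-ξ)u, i.e. u = exp(ξ)w.
By the product rule, w_ξ = exp(-ξ)(u_ξ - u), w_ξξ = exp(-ξ)(u_ξξ - 2u_ξ + u), w_ττ = exp(-ξ)u_ττ.
Substituting into the PDE and dividing by exp(-ξ): u_ττ = (u_ξξ - 2u_ξ + u) + 2(u_ξ - u) + u.
The lower-order terms cancel, leaving the standard wave equation u_ττ = u_ξξ.
Initial data for u: u(ξ,0) = exp(ξ)w(ξ,0) = sin(3ξ) + sin(4ξ); u_τ(ξ,0) = exp(ξ)w_τ(ξ,0) = 0. The boundary conditions carry over: u(0,τ) = u(π,τ) = 0.
Solve for u:
  Using separation of variables u = X(ξ)T(τ):
  Eigenfunctions: sin(nξ), n = 1, 2, 3, ...
  General solution: u(ξ, τ) = Σ [A_n cos(n τ) + B_n sin(n τ)] sin(nξ)
  From u(ξ,0) = sin(3ξ) + sin(4ξ): A_3=1, A_4=1. From u_τ(ξ,0) = 0: all B_n = 0.
Hence u(ξ,τ) = sin(3ξ)cos(3τ) + sin(4ξ)cos(4τ).
Transform back: w(ξ,τ) = exp(-ξ)u(ξ,τ).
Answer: w(ξ, τ) = exp(-ξ)sin(3ξ)cos(3τ) + exp(-ξ)sin(4ξ)cos(4τ)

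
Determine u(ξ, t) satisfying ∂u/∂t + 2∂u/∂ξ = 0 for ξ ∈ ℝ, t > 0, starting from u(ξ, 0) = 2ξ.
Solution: By characteristics (dξ/dt = 2), u(ξ,t) = f(ξ - 2t) with f = u(·, 0).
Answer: u(ξ, t) = -4t + 2ξ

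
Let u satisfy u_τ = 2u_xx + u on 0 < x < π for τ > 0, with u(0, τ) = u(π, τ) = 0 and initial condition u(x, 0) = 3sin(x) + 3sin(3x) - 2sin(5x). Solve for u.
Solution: Substitute u = exp(τ)w, i.e. w = exp(-τ)u.
By the product rule, u_τ = exp(τ)(w_τ + w), u_xx = exp(τ)w_xx.
Substituting into the PDE and dividing by exp(τ): w_τ + w = 2w_xx + w.
The lower-order terms cancel, leaving the standard heat equation w_τ = 2w_xx.
Initial data for w: w(x,0) = u(x,0) = 3sin(x) + 3sin(3x) - 2sin(5x). The boundary conditions carry over: w(0,τ) = w(π,τ) = 0.
Solve for w:
  Using separation of variables w = X(x)T(τ):
  Eigenfunctions: sin(nx), n = 1, 2, 3, ...
  General solution: w(x, τ) = Σ c_n sin(nx) exp(-2n² τ)
  Matching w(x,0) = 3sin(x) + 3sin(3x) - 2sin(5x) term by term: c_1=3, c_3=3, c_5=-2.
Hence w(x,τ) = 3exp(-2τ)sin(x) + 3exp(-18τ)sin(3x) - 2exp(-50τ)sin(5x).
Transform back: u(x,τ) = exp(τ)w(x,τ).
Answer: u(x, τ) = 3exp(-τ)sin(x) + 3exp(-17τ)sin(3x) - 2exp(-49τ)sin(5x)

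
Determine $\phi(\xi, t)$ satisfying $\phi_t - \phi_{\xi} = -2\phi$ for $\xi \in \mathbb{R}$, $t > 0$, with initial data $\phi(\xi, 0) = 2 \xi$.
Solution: Substitute $\phi = e^{-2t}u$, i.e. $u = e^{2t}\phi$.
By the product rule, $\phi_t = e^{-2t}(u_t - 2u)$, $\phi_{\xi} = e^{-2t}u_{\xi}$.
Substituting into the PDE and dividing by $e^{-2t}$: $u_t - 2u - u_{\xi} = -2u$.
The lower-order terms cancel, leaving the standard advection equation $u_t - u_{\xi} = 0$.
Initial data for $u$: $u(\xi,0) = \phi(\xi,0) = 2 \xi$.
Solve for $u$:
  By method of characteristics (waves move left with speed 1):
  Along characteristics $\xi + t =$ const, $u$ is constant, so $u(\xi,t) = f(\xi + t)$ with $f = u( \cdot , 0)$.
Hence $u(\xi,t) = 2 t + 2 \xi$.
Transform back: $\phi(\xi,t) = e^{-2t}u(\xi,t)$.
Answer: $\phi(\xi, t) = 2 \xi e^{-2 t} + 2 t e^{-2 t}$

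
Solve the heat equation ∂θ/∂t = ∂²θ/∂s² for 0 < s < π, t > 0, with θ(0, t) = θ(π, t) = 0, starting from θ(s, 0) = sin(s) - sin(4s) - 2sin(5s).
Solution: Separating variables: θ = Σ c_n exp(-n²t) sin(ns). From θ(s,0) = sin(s) - sin(4s) - 2sin(5s): c_1=1, c_4=-1, c_5=-2.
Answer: θ(s, t) = exp(-t)sin(s) - exp(-16t)sin(4s) - 2exp(-25t)sin(5s)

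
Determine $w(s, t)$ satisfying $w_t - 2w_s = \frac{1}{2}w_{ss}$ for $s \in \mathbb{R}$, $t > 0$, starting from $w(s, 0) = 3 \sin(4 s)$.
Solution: Change to a moving frame: let $\eta = s + 2t$, $\sigma = t$ and write $w(s,t) = u(\eta,\sigma)$.
By the chain rule $w_t = u_{\sigma} + 2u_{\eta}$, $w_s = u_{\eta}$, $w_{ss} = u_{\eta\eta}$.
Then $w_t - 2w_s = u_{\sigma}$: the advection term cancels and the PDE becomes the heat equation $u_{\sigma} = \frac{1}{2}u_{\eta\eta}$ on $\eta \in \mathbb{R}$.
Initial data: $u(\eta,0) = w(\eta,0) = 3 \sin(4 \eta)$.
On $\eta \in \mathbb{R}$ each mode satisfies $(\sin(n\eta))'' = -n^2 \sin(n\eta)$, so $e^{-n^2\sigma/2} \sin(n\eta)$ solves the heat equation; by superposition $u(\eta,\sigma) = \sum c_n e^{-n^2\sigma/2} \sin(n\eta)$.
Reading off the coefficients: $c_4=3$, so $u(\eta,\sigma) = 3 e^{-8 \sigma} \sin(4 \eta)$.
Substituting back $\eta = s + 2t$, $\sigma = t$: $w(s,t) = u(s + 2t, t)$.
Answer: $w(s, t) = 3 e^{-8 t} \sin(4 s + 8 t)$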